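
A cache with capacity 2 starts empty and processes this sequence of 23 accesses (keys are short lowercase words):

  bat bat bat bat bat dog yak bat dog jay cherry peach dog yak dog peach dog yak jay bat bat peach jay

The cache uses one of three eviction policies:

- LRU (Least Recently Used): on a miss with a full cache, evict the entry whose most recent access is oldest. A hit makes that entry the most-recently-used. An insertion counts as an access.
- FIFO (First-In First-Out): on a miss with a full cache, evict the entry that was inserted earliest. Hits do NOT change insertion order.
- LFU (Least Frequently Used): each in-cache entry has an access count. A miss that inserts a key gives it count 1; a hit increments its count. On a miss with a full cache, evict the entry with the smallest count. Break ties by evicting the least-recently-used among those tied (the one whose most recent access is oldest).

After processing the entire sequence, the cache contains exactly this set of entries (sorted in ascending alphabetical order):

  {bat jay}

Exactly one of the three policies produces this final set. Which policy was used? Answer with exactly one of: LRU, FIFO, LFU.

Simulating under each policy and comparing final sets:
  LRU: final set = {jay peach} -> differs
  FIFO: final set = {jay peach} -> differs
  LFU: final set = {bat jay} -> MATCHES target
Only LFU produces the target set.

Answer: LFU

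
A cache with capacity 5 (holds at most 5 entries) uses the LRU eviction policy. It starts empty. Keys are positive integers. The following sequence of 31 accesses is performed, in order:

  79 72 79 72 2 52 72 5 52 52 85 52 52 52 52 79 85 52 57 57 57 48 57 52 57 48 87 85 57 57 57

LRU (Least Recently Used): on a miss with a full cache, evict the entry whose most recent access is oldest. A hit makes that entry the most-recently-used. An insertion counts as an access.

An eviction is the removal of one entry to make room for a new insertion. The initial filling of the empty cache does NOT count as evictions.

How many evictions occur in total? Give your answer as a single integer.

Answer: 5

Derivation:
LRU simulation (capacity=5):
  1. access 79: MISS. Cache (LRU->MRU): [79]
  2. access 72: MISS. Cache (LRU->MRU): [79 72]
  3. access 79: HIT. Cache (LRU->MRU): [72 79]
  4. access 72: HIT. Cache (LRU->MRU): [79 72]
  5. access 2: MISS. Cache (LRU->MRU): [79 72 2]
  6. access 52: MISS. Cache (LRU->MRU): [79 72 2 52]
  7. access 72: HIT. Cache (LRU->MRU): [79 2 52 72]
  8. access 5: MISS. Cache (LRU->MRU): [79 2 52 72 5]
  9. access 52: HIT. Cache (LRU->MRU): [79 2 72 5 52]
  10. access 52: HIT. Cache (LRU->MRU): [79 2 72 5 52]
  11. access 85: MISS, evict 79. Cache (LRU->MRU): [2 72 5 52 85]
  12. access 52: HIT. Cache (LRU->MRU): [2 72 5 85 52]
  13. access 52: HIT. Cache (LRU->MRU): [2 72 5 85 52]
  14. access 52: HIT. Cache (LRU->MRU): [2 72 5 85 52]
  15. access 52: HIT. Cache (LRU->MRU): [2 72 5 85 52]
  16. access 79: MISS, evict 2. Cache (LRU->MRU): [72 5 85 52 79]
  17. access 85: HIT. Cache (LRU->MRU): [72 5 52 79 85]
  18. access 52: HIT. Cache (LRU->MRU): [72 5 79 85 52]
  19. access 57: MISS, evict 72. Cache (LRU->MRU): [5 79 85 52 57]
  20. access 57: HIT. Cache (LRU->MRU): [5 79 85 52 57]
  21. access 57: HIT. Cache (LRU->MRU): [5 79 85 52 57]
  22. access 48: MISS, evict 5. Cache (LRU->MRU): [79 85 52 57 48]
  23. access 57: HIT. Cache (LRU->MRU): [79 85 52 48 57]
  24. access 52: HIT. Cache (LRU->MRU): [79 85 48 57 52]
  25. access 57: HIT. Cache (LRU->MRU): [79 85 48 52 57]
  26. access 48: HIT. Cache (LRU->MRU): [79 85 52 57 48]
  27. access 87: MISS, evict 79. Cache (LRU->MRU): [85 52 57 48 87]
  28. access 85: HIT. Cache (LRU->MRU): [52 57 48 87 85]
  29. access 57: HIT. Cache (LRU->MRU): [52 48 87 85 57]
  30. access 57: HIT. Cache (LRU->MRU): [52 48 87 85 57]
  31. access 57: HIT. Cache (LRU->MRU): [52 48 87 85 57]
Total: 21 hits, 10 misses, 5 evictions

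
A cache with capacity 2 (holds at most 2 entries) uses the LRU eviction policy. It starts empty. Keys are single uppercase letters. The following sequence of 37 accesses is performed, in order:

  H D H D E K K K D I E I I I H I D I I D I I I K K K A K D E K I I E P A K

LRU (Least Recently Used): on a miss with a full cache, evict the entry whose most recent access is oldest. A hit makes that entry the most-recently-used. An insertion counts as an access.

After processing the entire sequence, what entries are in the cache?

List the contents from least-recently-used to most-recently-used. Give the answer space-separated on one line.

LRU simulation (capacity=2):
  1. access H: MISS. Cache (LRU->MRU): [H]
  2. access D: MISS. Cache (LRU->MRU): [H D]
  3. access H: HIT. Cache (LRU->MRU): [D H]
  4. access D: HIT. Cache (LRU->MRU): [H D]
  5. access E: MISS, evict H. Cache (LRU->MRU): [D E]
  6. access K: MISS, evict D. Cache (LRU->MRU): [E K]
  7. access K: HIT. Cache (LRU->MRU): [E K]
  8. access K: HIT. Cache (LRU->MRU): [E K]
  9. access D: MISS, evict E. Cache (LRU->MRU): [K D]
  10. access I: MISS, evict K. Cache (LRU->MRU): [D I]
  11. access E: MISS, evict D. Cache (LRU->MRU): [I E]
  12. access I: HIT. Cache (LRU->MRU): [E I]
  13. access I: HIT. Cache (LRU->MRU): [E I]
  14. access I: HIT. Cache (LRU->MRU): [E I]
  15. access H: MISS, evict E. Cache (LRU->MRU): [I H]
  16. access I: HIT. Cache (LRU->MRU): [H I]
  17. access D: MISS, evict H. Cache (LRU->MRU): [I D]
  18. access I: HIT. Cache (LRU->MRU): [D I]
  19. access I: HIT. Cache (LRU->MRU): [D I]
  20. access D: HIT. Cache (LRU->MRU): [I D]
  21. access I: HIT. Cache (LRU->MRU): [D I]
  22. access I: HIT. Cache (LRU->MRU): [D I]
  23. access I: HIT. Cache (LRU->MRU): [D I]
  24. access K: MISS, evict D. Cache (LRU->MRU): [I K]
  25. access K: HIT. Cache (LRU->MRU): [I K]
  26. access K: HIT. Cache (LRU->MRU): [I K]
  27. access A: MISS, evict I. Cache (LRU->MRU): [K A]
  28. access K: HIT. Cache (LRU->MRU): [A K]
  29. access D: MISS, evict A. Cache (LRU->MRU): [K D]
  30. access E: MISS, evict K. Cache (LRU->MRU): [D E]
  31. access K: MISS, evict D. Cache (LRU->MRU): [E K]
  32. access I: MISS, evict E. Cache (LRU->MRU): [K I]
  33. access I: HIT. Cache (LRU->MRU): [K I]
  34. access E: MISS, evict K. Cache (LRU->MRU): [I E]
  35. access P: MISS, evict I. Cache (LRU->MRU): [E P]
  36. access A: MISS, evict E. Cache (LRU->MRU): [P A]
  37. access K: MISS, evict P. Cache (LRU->MRU): [A K]
Total: 18 hits, 19 misses, 17 evictions

Answer: A K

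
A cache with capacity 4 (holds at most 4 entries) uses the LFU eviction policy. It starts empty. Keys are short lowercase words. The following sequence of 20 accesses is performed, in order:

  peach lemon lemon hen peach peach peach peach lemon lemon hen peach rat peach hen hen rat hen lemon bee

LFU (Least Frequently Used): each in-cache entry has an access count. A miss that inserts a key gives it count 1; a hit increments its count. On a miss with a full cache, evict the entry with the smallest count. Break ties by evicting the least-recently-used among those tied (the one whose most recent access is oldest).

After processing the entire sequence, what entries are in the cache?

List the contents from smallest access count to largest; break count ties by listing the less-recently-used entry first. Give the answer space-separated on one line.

Answer: bee hen lemon peach

Derivation:
LFU simulation (capacity=4):
  1. access peach: MISS. Cache: [peach(c=1)]
  2. access lemon: MISS. Cache: [peach(c=1) lemon(c=1)]
  3. access lemon: HIT, count now 2. Cache: [peach(c=1) lemon(c=2)]
  4. access hen: MISS. Cache: [peach(c=1) hen(c=1) lemon(c=2)]
  5. access peach: HIT, count now 2. Cache: [hen(c=1) lemon(c=2) peach(c=2)]
  6. access peach: HIT, count now 3. Cache: [hen(c=1) lemon(c=2) peach(c=3)]
  7. access peach: HIT, count now 4. Cache: [hen(c=1) lemon(c=2) peach(c=4)]
  8. access peach: HIT, count now 5. Cache: [hen(c=1) lemon(c=2) peach(c=5)]
  9. access lemon: HIT, count now 3. Cache: [hen(c=1) lemon(c=3) peach(c=5)]
  10. access lemon: HIT, count now 4. Cache: [hen(c=1) lemon(c=4) peach(c=5)]
  11. access hen: HIT, count now 2. Cache: [hen(c=2) lemon(c=4) peach(c=5)]
  12. access peach: HIT, count now 6. Cache: [hen(c=2) lemon(c=4) peach(c=6)]
  13. access rat: MISS. Cache: [rat(c=1) hen(c=2) lemon(c=4) peach(c=6)]
  14. access peach: HIT, count now 7. Cache: [rat(c=1) hen(c=2) lemon(c=4) peach(c=7)]
  15. access hen: HIT, count now 3. Cache: [rat(c=1) hen(c=3) lemon(c=4) peach(c=7)]
  16. access hen: HIT, count now 4. Cache: [rat(c=1) lemon(c=4) hen(c=4) peach(c=7)]
  17. access rat: HIT, count now 2. Cache: [rat(c=2) lemon(c=4) hen(c=4) peach(c=7)]
  18. access hen: HIT, count now 5. Cache: [rat(c=2) lemon(c=4) hen(c=5) peach(c=7)]
  19. access lemon: HIT, count now 5. Cache: [rat(c=2) hen(c=5) lemon(c=5) peach(c=7)]
  20. access bee: MISS, evict rat(c=2). Cache: [bee(c=1) hen(c=5) lemon(c=5) peach(c=7)]
Total: 15 hits, 5 misses, 1 evictions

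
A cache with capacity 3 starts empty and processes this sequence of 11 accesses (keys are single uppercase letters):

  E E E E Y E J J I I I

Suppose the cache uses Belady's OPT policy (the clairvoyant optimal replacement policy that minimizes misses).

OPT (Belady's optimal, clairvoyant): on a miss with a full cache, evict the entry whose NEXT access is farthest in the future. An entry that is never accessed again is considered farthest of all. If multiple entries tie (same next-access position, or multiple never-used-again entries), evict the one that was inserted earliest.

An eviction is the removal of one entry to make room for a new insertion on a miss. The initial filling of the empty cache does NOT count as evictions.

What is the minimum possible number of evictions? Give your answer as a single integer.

Answer: 1

Derivation:
OPT (Belady) simulation (capacity=3):
  1. access E: MISS. Cache: [E]
  2. access E: HIT. Next use of E: step 3. Cache: [E]
  3. access E: HIT. Next use of E: step 4. Cache: [E]
  4. access E: HIT. Next use of E: step 6. Cache: [E]
  5. access Y: MISS. Cache: [E Y]
  6. access E: HIT. Next use of E: never. Cache: [E Y]
  7. access J: MISS. Cache: [E Y J]
  8. access J: HIT. Next use of J: never. Cache: [E Y J]
  9. access I: MISS, evict E (next use: never). Cache: [Y J I]
  10. access I: HIT. Next use of I: step 11. Cache: [Y J I]
  11. access I: HIT. Next use of I: never. Cache: [Y J I]
Total: 7 hits, 4 misses, 1 evictions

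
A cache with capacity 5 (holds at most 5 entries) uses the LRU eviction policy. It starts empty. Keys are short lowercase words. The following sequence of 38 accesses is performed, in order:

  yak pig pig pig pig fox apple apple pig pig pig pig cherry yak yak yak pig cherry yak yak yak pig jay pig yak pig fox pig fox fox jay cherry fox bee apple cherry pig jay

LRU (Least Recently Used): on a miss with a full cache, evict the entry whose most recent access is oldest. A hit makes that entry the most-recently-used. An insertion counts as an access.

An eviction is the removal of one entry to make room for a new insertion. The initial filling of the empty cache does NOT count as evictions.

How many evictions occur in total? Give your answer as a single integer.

LRU simulation (capacity=5):
  1. access yak: MISS. Cache (LRU->MRU): [yak]
  2. access pig: MISS. Cache (LRU->MRU): [yak pig]
  3. access pig: HIT. Cache (LRU->MRU): [yak pig]
  4. access pig: HIT. Cache (LRU->MRU): [yak pig]
  5. access pig: HIT. Cache (LRU->MRU): [yak pig]
  6. access fox: MISS. Cache (LRU->MRU): [yak pig fox]
  7. access apple: MISS. Cache (LRU->MRU): [yak pig fox apple]
  8. access apple: HIT. Cache (LRU->MRU): [yak pig fox apple]
  9. access pig: HIT. Cache (LRU->MRU): [yak fox apple pig]
  10. access pig: HIT. Cache (LRU->MRU): [yak fox apple pig]
  11. access pig: HIT. Cache (LRU->MRU): [yak fox apple pig]
  12. access pig: HIT. Cache (LRU->MRU): [yak fox apple pig]
  13. access cherry: MISS. Cache (LRU->MRU): [yak fox apple pig cherry]
  14. access yak: HIT. Cache (LRU->MRU): [fox apple pig cherry yak]
  15. access yak: HIT. Cache (LRU->MRU): [fox apple pig cherry yak]
  16. access yak: HIT. Cache (LRU->MRU): [fox apple pig cherry yak]
  17. access pig: HIT. Cache (LRU->MRU): [fox apple cherry yak pig]
  18. access cherry: HIT. Cache (LRU->MRU): [fox apple yak pig cherry]
  19. access yak: HIT. Cache (LRU->MRU): [fox apple pig cherry yak]
  20. access yak: HIT. Cache (LRU->MRU): [fox apple pig cherry yak]
  21. access yak: HIT. Cache (LRU->MRU): [fox apple pig cherry yak]
  22. access pig: HIT. Cache (LRU->MRU): [fox apple cherry yak pig]
  23. access jay: MISS, evict fox. Cache (LRU->MRU): [apple cherry yak pig jay]
  24. access pig: HIT. Cache (LRU->MRU): [apple cherry yak jay pig]
  25. access yak: HIT. Cache (LRU->MRU): [apple cherry jay pig yak]
  26. access pig: HIT. Cache (LRU->MRU): [apple cherry jay yak pig]
  27. access fox: MISS, evict apple. Cache (LRU->MRU): [cherry jay yak pig fox]
  28. access pig: HIT. Cache (LRU->MRU): [cherry jay yak fox pig]
  29. access fox: HIT. Cache (LRU->MRU): [cherry jay yak pig fox]
  30. access fox: HIT. Cache (LRU->MRU): [cherry jay yak pig fox]
  31. access jay: HIT. Cache (LRU->MRU): [cherry yak pig fox jay]
  32. access cherry: HIT. Cache (LRU->MRU): [yak pig fox jay cherry]
  33. access fox: HIT. Cache (LRU->MRU): [yak pig jay cherry fox]
  34. access bee: MISS, evict yak. Cache (LRU->MRU): [pig jay cherry fox bee]
  35. access apple: MISS, evict pig. Cache (LRU->MRU): [jay cherry fox bee apple]
  36. access cherry: HIT. Cache (LRU->MRU): [jay fox bee apple cherry]
  37. access pig: MISS, evict jay. Cache (LRU->MRU): [fox bee apple cherry pig]
  38. access jay: MISS, evict fox. Cache (LRU->MRU): [bee apple cherry pig jay]
Total: 27 hits, 11 misses, 6 evictions

Answer: 6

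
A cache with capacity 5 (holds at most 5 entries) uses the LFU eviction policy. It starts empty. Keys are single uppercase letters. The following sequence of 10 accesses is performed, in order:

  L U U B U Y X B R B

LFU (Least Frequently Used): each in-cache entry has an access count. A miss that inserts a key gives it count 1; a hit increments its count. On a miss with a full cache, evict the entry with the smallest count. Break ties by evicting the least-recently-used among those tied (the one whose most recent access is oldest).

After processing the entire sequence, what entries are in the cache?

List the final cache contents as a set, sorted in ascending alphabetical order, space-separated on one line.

LFU simulation (capacity=5):
  1. access L: MISS. Cache: [L(c=1)]
  2. access U: MISS. Cache: [L(c=1) U(c=1)]
  3. access U: HIT, count now 2. Cache: [L(c=1) U(c=2)]
  4. access B: MISS. Cache: [L(c=1) B(c=1) U(c=2)]
  5. access U: HIT, count now 3. Cache: [L(c=1) B(c=1) U(c=3)]
  6. access Y: MISS. Cache: [L(c=1) B(c=1) Y(c=1) U(c=3)]
  7. access X: MISS. Cache: [L(c=1) B(c=1) Y(c=1) X(c=1) U(c=3)]
  8. access B: HIT, count now 2. Cache: [L(c=1) Y(c=1) X(c=1) B(c=2) U(c=3)]
  9. access R: MISS, evict L(c=1). Cache: [Y(c=1) X(c=1) R(c=1) B(c=2) U(c=3)]
  10. access B: HIT, count now 3. Cache: [Y(c=1) X(c=1) R(c=1) U(c=3) B(c=3)]
Total: 4 hits, 6 misses, 1 evictions

Answer: B R U X Y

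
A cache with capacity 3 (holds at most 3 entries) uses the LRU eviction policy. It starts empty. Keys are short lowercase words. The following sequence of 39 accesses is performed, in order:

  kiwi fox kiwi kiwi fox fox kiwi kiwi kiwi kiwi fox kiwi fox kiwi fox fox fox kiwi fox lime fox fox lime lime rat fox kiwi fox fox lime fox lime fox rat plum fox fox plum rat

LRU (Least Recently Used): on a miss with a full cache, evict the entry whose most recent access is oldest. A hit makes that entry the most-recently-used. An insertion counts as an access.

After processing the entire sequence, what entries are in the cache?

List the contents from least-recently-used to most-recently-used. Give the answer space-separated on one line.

Answer: fox plum rat

Derivation:
LRU simulation (capacity=3):
  1. access kiwi: MISS. Cache (LRU->MRU): [kiwi]
  2. access fox: MISS. Cache (LRU->MRU): [kiwi fox]
  3. access kiwi: HIT. Cache (LRU->MRU): [fox kiwi]
  4. access kiwi: HIT. Cache (LRU->MRU): [fox kiwi]
  5. access fox: HIT. Cache (LRU->MRU): [kiwi fox]
  6. access fox: HIT. Cache (LRU->MRU): [kiwi fox]
  7. access kiwi: HIT. Cache (LRU->MRU): [fox kiwi]
  8. access kiwi: HIT. Cache (LRU->MRU): [fox kiwi]
  9. access kiwi: HIT. Cache (LRU->MRU): [fox kiwi]
  10. access kiwi: HIT. Cache (LRU->MRU): [fox kiwi]
  11. access fox: HIT. Cache (LRU->MRU): [kiwi fox]
  12. access kiwi: HIT. Cache (LRU->MRU): [fox kiwi]
  13. access fox: HIT. Cache (LRU->MRU): [kiwi fox]
  14. access kiwi: HIT. Cache (LRU->MRU): [fox kiwi]
  15. access fox: HIT. Cache (LRU->MRU): [kiwi fox]
  16. access fox: HIT. Cache (LRU->MRU): [kiwi fox]
  17. access fox: HIT. Cache (LRU->MRU): [kiwi fox]
  18. access kiwi: HIT. Cache (LRU->MRU): [fox kiwi]
  19. access fox: HIT. Cache (LRU->MRU): [kiwi fox]
  20. access lime: MISS. Cache (LRU->MRU): [kiwi fox lime]
  21. access fox: HIT. Cache (LRU->MRU): [kiwi lime fox]
  22. access fox: HIT. Cache (LRU->MRU): [kiwi lime fox]
  23. access lime: HIT. Cache (LRU->MRU): [kiwi fox lime]
  24. access lime: HIT. Cache (LRU->MRU): [kiwi fox lime]
  25. access rat: MISS, evict kiwi. Cache (LRU->MRU): [fox lime rat]
  26. access fox: HIT. Cache (LRU->MRU): [lime rat fox]
  27. access kiwi: MISS, evict lime. Cache (LRU->MRU): [rat fox kiwi]
  28. access fox: HIT. Cache (LRU->MRU): [rat kiwi fox]
  29. access fox: HIT. Cache (LRU->MRU): [rat kiwi fox]
  30. access lime: MISS, evict rat. Cache (LRU->MRU): [kiwi fox lime]
  31. access fox: HIT. Cache (LRU->MRU): [kiwi lime fox]
  32. access lime: HIT. Cache (LRU->MRU): [kiwi fox lime]
  33. access fox: HIT. Cache (LRU->MRU): [kiwi lime fox]
  34. access rat: MISS, evict kiwi. Cache (LRU->MRU): [lime fox rat]
  35. access plum: MISS, evict lime. Cache (LRU->MRU): [fox rat plum]
  36. access fox: HIT. Cache (LRU->MRU): [rat plum fox]
  37. access fox: HIT. Cache (LRU->MRU): [rat plum fox]
  38. access plum: HIT. Cache (LRU->MRU): [rat fox plum]
  39. access rat: HIT. Cache (LRU->MRU): [fox plum rat]
Total: 31 hits, 8 misses, 5 evictions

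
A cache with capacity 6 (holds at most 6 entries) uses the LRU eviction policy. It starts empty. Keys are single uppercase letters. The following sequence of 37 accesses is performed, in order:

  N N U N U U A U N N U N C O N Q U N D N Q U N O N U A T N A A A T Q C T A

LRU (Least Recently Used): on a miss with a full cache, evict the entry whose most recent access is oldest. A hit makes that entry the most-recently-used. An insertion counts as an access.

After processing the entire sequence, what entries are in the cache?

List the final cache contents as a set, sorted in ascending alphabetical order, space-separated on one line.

LRU simulation (capacity=6):
  1. access N: MISS. Cache (LRU->MRU): [N]
  2. access N: HIT. Cache (LRU->MRU): [N]
  3. access U: MISS. Cache (LRU->MRU): [N U]
  4. access N: HIT. Cache (LRU->MRU): [U N]
  5. access U: HIT. Cache (LRU->MRU): [N U]
  6. access U: HIT. Cache (LRU->MRU): [N U]
  7. access A: MISS. Cache (LRU->MRU): [N U A]
  8. access U: HIT. Cache (LRU->MRU): [N A U]
  9. access N: HIT. Cache (LRU->MRU): [A U N]
  10. access N: HIT. Cache (LRU->MRU): [A U N]
  11. access U: HIT. Cache (LRU->MRU): [A N U]
  12. access N: HIT. Cache (LRU->MRU): [A U N]
  13. access C: MISS. Cache (LRU->MRU): [A U N C]
  14. access O: MISS. Cache (LRU->MRU): [A U N C O]
  15. access N: HIT. Cache (LRU->MRU): [A U C O N]
  16. access Q: MISS. Cache (LRU->MRU): [A U C O N Q]
  17. access U: HIT. Cache (LRU->MRU): [A C O N Q U]
  18. access N: HIT. Cache (LRU->MRU): [A C O Q U N]
  19. access D: MISS, evict A. Cache (LRU->MRU): [C O Q U N D]
  20. access N: HIT. Cache (LRU->MRU): [C O Q U D N]
  21. access Q: HIT. Cache (LRU->MRU): [C O U D N Q]
  22. access U: HIT. Cache (LRU->MRU): [C O D N Q U]
  23. access N: HIT. Cache (LRU->MRU): [C O D Q U N]
  24. access O: HIT. Cache (LRU->MRU): [C D Q U N O]
  25. access N: HIT. Cache (LRU->MRU): [C D Q U O N]
  26. access U: HIT. Cache (LRU->MRU): [C D Q O N U]
  27. access A: MISS, evict C. Cache (LRU->MRU): [D Q O N U A]
  28. access T: MISS, evict D. Cache (LRU->MRU): [Q O N U A T]
  29. access N: HIT. Cache (LRU->MRU): [Q O U A T N]
  30. access A: HIT. Cache (LRU->MRU): [Q O U T N A]
  31. access A: HIT. Cache (LRU->MRU): [Q O U T N A]
  32. access A: HIT. Cache (LRU->MRU): [Q O U T N A]
  33. access T: HIT. Cache (LRU->MRU): [Q O U N A T]
  34. access Q: HIT. Cache (LRU->MRU): [O U N A T Q]
  35. access C: MISS, evict O. Cache (LRU->MRU): [U N A T Q C]
  36. access T: HIT. Cache (LRU->MRU): [U N A Q C T]
  37. access A: HIT. Cache (LRU->MRU): [U N Q C T A]
Total: 27 hits, 10 misses, 4 evictions

Answer: A C N Q T U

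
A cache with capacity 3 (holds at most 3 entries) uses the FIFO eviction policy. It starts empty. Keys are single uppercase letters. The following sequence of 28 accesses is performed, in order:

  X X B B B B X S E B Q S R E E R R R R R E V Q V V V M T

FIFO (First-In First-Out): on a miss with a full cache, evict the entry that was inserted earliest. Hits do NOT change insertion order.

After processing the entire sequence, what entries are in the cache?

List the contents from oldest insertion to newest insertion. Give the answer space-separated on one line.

Answer: V M T

Derivation:
FIFO simulation (capacity=3):
  1. access X: MISS. Cache (old->new): [X]
  2. access X: HIT. Cache (old->new): [X]
  3. access B: MISS. Cache (old->new): [X B]
  4. access B: HIT. Cache (old->new): [X B]
  5. access B: HIT. Cache (old->new): [X B]
  6. access B: HIT. Cache (old->new): [X B]
  7. access X: HIT. Cache (old->new): [X B]
  8. access S: MISS. Cache (old->new): [X B S]
  9. access E: MISS, evict X. Cache (old->new): [B S E]
  10. access B: HIT. Cache (old->new): [B S E]
  11. access Q: MISS, evict B. Cache (old->new): [S E Q]
  12. access S: HIT. Cache (old->new): [S E Q]
  13. access R: MISS, evict S. Cache (old->new): [E Q R]
  14. access E: HIT. Cache (old->new): [E Q R]
  15. access E: HIT. Cache (old->new): [E Q R]
  16. access R: HIT. Cache (old->new): [E Q R]
  17. access R: HIT. Cache (old->new): [E Q R]
  18. access R: HIT. Cache (old->new): [E Q R]
  19. access R: HIT. Cache (old->new): [E Q R]
  20. access R: HIT. Cache (old->new): [E Q R]
  21. access E: HIT. Cache (old->new): [E Q R]
  22. access V: MISS, evict E. Cache (old->new): [Q R V]
  23. access Q: HIT. Cache (old->new): [Q R V]
  24. access V: HIT. Cache (old->new): [Q R V]
  25. access V: HIT. Cache (old->new): [Q R V]
  26. access V: HIT. Cache (old->new): [Q R V]
  27. access M: MISS, evict Q. Cache (old->new): [R V M]
  28. access T: MISS, evict R. Cache (old->new): [V M T]
Total: 19 hits, 9 misses, 6 evictions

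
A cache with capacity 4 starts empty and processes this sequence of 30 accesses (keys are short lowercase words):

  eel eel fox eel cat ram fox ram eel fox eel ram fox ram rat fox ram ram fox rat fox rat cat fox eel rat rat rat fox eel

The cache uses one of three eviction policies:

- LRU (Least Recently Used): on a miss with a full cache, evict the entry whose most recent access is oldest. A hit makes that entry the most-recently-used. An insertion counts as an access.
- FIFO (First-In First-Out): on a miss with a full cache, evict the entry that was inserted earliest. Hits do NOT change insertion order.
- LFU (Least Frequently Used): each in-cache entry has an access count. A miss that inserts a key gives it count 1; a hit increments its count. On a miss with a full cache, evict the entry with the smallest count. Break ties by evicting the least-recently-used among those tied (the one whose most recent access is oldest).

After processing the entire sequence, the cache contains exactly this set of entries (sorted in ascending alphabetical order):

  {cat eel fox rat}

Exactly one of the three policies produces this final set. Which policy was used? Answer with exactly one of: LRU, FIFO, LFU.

Simulating under each policy and comparing final sets:
  LRU: final set = {cat eel fox rat} -> MATCHES target
  FIFO: final set = {eel fox ram rat} -> differs
  LFU: final set = {eel fox ram rat} -> differs
Only LRU produces the target set.

Answer: LRU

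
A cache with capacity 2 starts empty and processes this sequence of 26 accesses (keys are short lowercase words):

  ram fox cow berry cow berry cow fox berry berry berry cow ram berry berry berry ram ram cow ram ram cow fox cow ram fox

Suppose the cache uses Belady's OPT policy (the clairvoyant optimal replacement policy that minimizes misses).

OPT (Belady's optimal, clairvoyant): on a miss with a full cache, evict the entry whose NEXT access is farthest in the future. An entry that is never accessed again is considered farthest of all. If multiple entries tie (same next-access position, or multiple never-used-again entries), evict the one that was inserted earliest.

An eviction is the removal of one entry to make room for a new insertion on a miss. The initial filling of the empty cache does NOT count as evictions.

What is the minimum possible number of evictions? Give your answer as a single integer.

Answer: 8

Derivation:
OPT (Belady) simulation (capacity=2):
  1. access ram: MISS. Cache: [ram]
  2. access fox: MISS. Cache: [ram fox]
  3. access cow: MISS, evict ram (next use: step 13). Cache: [fox cow]
  4. access berry: MISS, evict fox (next use: step 8). Cache: [cow berry]
  5. access cow: HIT. Next use of cow: step 7. Cache: [cow berry]
  6. access berry: HIT. Next use of berry: step 9. Cache: [cow berry]
  7. access cow: HIT. Next use of cow: step 12. Cache: [cow berry]
  8. access fox: MISS, evict cow (next use: step 12). Cache: [berry fox]
  9. access berry: HIT. Next use of berry: step 10. Cache: [berry fox]
  10. access berry: HIT. Next use of berry: step 11. Cache: [berry fox]
  11. access berry: HIT. Next use of berry: step 14. Cache: [berry fox]
  12. access cow: MISS, evict fox (next use: step 23). Cache: [berry cow]
  13. access ram: MISS, evict cow (next use: step 19). Cache: [berry ram]
  14. access berry: HIT. Next use of berry: step 15. Cache: [berry ram]
  15. access berry: HIT. Next use of berry: step 16. Cache: [berry ram]
  16. access berry: HIT. Next use of berry: never. Cache: [berry ram]
  17. access ram: HIT. Next use of ram: step 18. Cache: [berry ram]
  18. access ram: HIT. Next use of ram: step 20. Cache: [berry ram]
  19. access cow: MISS, evict berry (next use: never). Cache: [ram cow]
  20. access ram: HIT. Next use of ram: step 21. Cache: [ram cow]
  21. access ram: HIT. Next use of ram: step 25. Cache: [ram cow]
  22. access cow: HIT. Next use of cow: step 24. Cache: [ram cow]
  23. access fox: MISS, evict ram (next use: step 25). Cache: [cow fox]
  24. access cow: HIT. Next use of cow: never. Cache: [cow fox]
  25. access ram: MISS, evict cow (next use: never). Cache: [fox ram]
  26. access fox: HIT. Next use of fox: never. Cache: [fox ram]
Total: 16 hits, 10 misses, 8 evictions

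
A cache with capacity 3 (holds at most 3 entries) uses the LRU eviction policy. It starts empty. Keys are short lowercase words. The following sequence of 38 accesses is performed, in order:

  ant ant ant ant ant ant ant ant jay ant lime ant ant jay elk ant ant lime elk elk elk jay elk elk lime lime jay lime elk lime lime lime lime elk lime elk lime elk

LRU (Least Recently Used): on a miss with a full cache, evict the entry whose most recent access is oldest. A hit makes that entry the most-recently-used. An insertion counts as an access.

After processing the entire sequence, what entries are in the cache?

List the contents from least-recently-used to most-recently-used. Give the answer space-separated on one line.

Answer: jay lime elk

Derivation:
LRU simulation (capacity=3):
  1. access ant: MISS. Cache (LRU->MRU): [ant]
  2. access ant: HIT. Cache (LRU->MRU): [ant]
  3. access ant: HIT. Cache (LRU->MRU): [ant]
  4. access ant: HIT. Cache (LRU->MRU): [ant]
  5. access ant: HIT. Cache (LRU->MRU): [ant]
  6. access ant: HIT. Cache (LRU->MRU): [ant]
  7. access ant: HIT. Cache (LRU->MRU): [ant]
  8. access ant: HIT. Cache (LRU->MRU): [ant]
  9. access jay: MISS. Cache (LRU->MRU): [ant jay]
  10. access ant: HIT. Cache (LRU->MRU): [jay ant]
  11. access lime: MISS. Cache (LRU->MRU): [jay ant lime]
  12. access ant: HIT. Cache (LRU->MRU): [jay lime ant]
  13. access ant: HIT. Cache (LRU->MRU): [jay lime ant]
  14. access jay: HIT. Cache (LRU->MRU): [lime ant jay]
  15. access elk: MISS, evict lime. Cache (LRU->MRU): [ant jay elk]
  16. access ant: HIT. Cache (LRU->MRU): [jay elk ant]
  17. access ant: HIT. Cache (LRU->MRU): [jay elk ant]
  18. access lime: MISS, evict jay. Cache (LRU->MRU): [elk ant lime]
  19. access elk: HIT. Cache (LRU->MRU): [ant lime elk]
  20. access elk: HIT. Cache (LRU->MRU): [ant lime elk]
  21. access elk: HIT. Cache (LRU->MRU): [ant lime elk]
  22. access jay: MISS, evict ant. Cache (LRU->MRU): [lime elk jay]
  23. access elk: HIT. Cache (LRU->MRU): [lime jay elk]
  24. access elk: HIT. Cache (LRU->MRU): [lime jay elk]
  25. access lime: HIT. Cache (LRU->MRU): [jay elk lime]
  26. access lime: HIT. Cache (LRU->MRU): [jay elk lime]
  27. access jay: HIT. Cache (LRU->MRU): [elk lime jay]
  28. access lime: HIT. Cache (LRU->MRU): [elk jay lime]
  29. access elk: HIT. Cache (LRU->MRU): [jay lime elk]
  30. access lime: HIT. Cache (LRU->MRU): [jay elk lime]
  31. access lime: HIT. Cache (LRU->MRU): [jay elk lime]
  32. access lime: HIT. Cache (LRU->MRU): [jay elk lime]
  33. access lime: HIT. Cache (LRU->MRU): [jay elk lime]
  34. access elk: HIT. Cache (LRU->MRU): [jay lime elk]
  35. access lime: HIT. Cache (LRU->MRU): [jay elk lime]
  36. access elk: HIT. Cache (LRU->MRU): [jay lime elk]
  37. access lime: HIT. Cache (LRU->MRU): [jay elk lime]
  38. access elk: HIT. Cache (LRU->MRU): [jay lime elk]
Total: 32 hits, 6 misses, 3 evictions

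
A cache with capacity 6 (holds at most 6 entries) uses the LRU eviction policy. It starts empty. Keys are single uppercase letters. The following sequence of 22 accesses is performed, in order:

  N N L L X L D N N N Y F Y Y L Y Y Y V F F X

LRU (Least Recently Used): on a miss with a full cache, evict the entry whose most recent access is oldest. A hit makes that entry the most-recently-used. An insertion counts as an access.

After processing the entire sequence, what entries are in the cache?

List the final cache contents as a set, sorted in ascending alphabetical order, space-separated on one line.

Answer: F L N V X Y

Derivation:
LRU simulation (capacity=6):
  1. access N: MISS. Cache (LRU->MRU): [N]
  2. access N: HIT. Cache (LRU->MRU): [N]
  3. access L: MISS. Cache (LRU->MRU): [N L]
  4. access L: HIT. Cache (LRU->MRU): [N L]
  5. access X: MISS. Cache (LRU->MRU): [N L X]
  6. access L: HIT. Cache (LRU->MRU): [N X L]
  7. access D: MISS. Cache (LRU->MRU): [N X L D]
  8. access N: HIT. Cache (LRU->MRU): [X L D N]
  9. access N: HIT. Cache (LRU->MRU): [X L D N]
  10. access N: HIT. Cache (LRU->MRU): [X L D N]
  11. access Y: MISS. Cache (LRU->MRU): [X L D N Y]
  12. access F: MISS. Cache (LRU->MRU): [X L D N Y F]
  13. access Y: HIT. Cache (LRU->MRU): [X L D N F Y]
  14. access Y: HIT. Cache (LRU->MRU): [X L D N F Y]
  15. access L: HIT. Cache (LRU->MRU): [X D N F Y L]
  16. access Y: HIT. Cache (LRU->MRU): [X D N F L Y]
  17. access Y: HIT. Cache (LRU->MRU): [X D N F L Y]
  18. access Y: HIT. Cache (LRU->MRU): [X D N F L Y]
  19. access V: MISS, evict X. Cache (LRU->MRU): [D N F L Y V]
  20. access F: HIT. Cache (LRU->MRU): [D N L Y V F]
  21. access F: HIT. Cache (LRU->MRU): [D N L Y V F]
  22. access X: MISS, evict D. Cache (LRU->MRU): [N L Y V F X]
Total: 14 hits, 8 misses, 2 evictions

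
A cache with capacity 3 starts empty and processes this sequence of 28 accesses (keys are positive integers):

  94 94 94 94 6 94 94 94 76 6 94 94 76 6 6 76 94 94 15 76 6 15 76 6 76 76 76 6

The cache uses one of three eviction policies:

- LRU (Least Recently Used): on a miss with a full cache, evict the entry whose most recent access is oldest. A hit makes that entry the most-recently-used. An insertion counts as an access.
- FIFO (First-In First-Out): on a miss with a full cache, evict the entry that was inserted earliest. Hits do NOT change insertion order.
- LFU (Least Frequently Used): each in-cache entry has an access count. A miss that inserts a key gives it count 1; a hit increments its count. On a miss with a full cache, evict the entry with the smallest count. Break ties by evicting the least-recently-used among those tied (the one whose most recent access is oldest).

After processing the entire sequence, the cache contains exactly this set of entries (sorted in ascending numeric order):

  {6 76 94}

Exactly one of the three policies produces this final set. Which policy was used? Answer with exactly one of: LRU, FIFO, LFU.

Simulating under each policy and comparing final sets:
  LRU: final set = {6 15 76} -> differs
  FIFO: final set = {6 15 76} -> differs
  LFU: final set = {6 76 94} -> MATCHES target
Only LFU produces the target set.

Answer: LFU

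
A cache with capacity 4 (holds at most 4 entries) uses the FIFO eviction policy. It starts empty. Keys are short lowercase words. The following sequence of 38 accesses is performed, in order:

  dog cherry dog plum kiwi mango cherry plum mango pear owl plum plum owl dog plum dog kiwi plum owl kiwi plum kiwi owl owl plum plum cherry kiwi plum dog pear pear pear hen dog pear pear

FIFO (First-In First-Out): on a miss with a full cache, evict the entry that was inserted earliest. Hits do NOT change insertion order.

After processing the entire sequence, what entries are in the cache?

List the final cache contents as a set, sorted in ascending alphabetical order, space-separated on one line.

FIFO simulation (capacity=4):
  1. access dog: MISS. Cache (old->new): [dog]
  2. access cherry: MISS. Cache (old->new): [dog cherry]
  3. access dog: HIT. Cache (old->new): [dog cherry]
  4. access plum: MISS. Cache (old->new): [dog cherry plum]
  5. access kiwi: MISS. Cache (old->new): [dog cherry plum kiwi]
  6. access mango: MISS, evict dog. Cache (old->new): [cherry plum kiwi mango]
  7. access cherry: HIT. Cache (old->new): [cherry plum kiwi mango]
  8. access plum: HIT. Cache (old->new): [cherry plum kiwi mango]
  9. access mango: HIT. Cache (old->new): [cherry plum kiwi mango]
  10. access pear: MISS, evict cherry. Cache (old->new): [plum kiwi mango pear]
  11. access owl: MISS, evict plum. Cache (old->new): [kiwi mango pear owl]
  12. access plum: MISS, evict kiwi. Cache (old->new): [mango pear owl plum]
  13. access plum: HIT. Cache (old->new): [mango pear owl plum]
  14. access owl: HIT. Cache (old->new): [mango pear owl plum]
  15. access dog: MISS, evict mango. Cache (old->new): [pear owl plum dog]
  16. access plum: HIT. Cache (old->new): [pear owl plum dog]
  17. access dog: HIT. Cache (old->new): [pear owl plum dog]
  18. access kiwi: MISS, evict pear. Cache (old->new): [owl plum dog kiwi]
  19. access plum: HIT. Cache (old->new): [owl plum dog kiwi]
  20. access owl: HIT. Cache (old->new): [owl plum dog kiwi]
  21. access kiwi: HIT. Cache (old->new): [owl plum dog kiwi]
  22. access plum: HIT. Cache (old->new): [owl plum dog kiwi]
  23. access kiwi: HIT. Cache (old->new): [owl plum dog kiwi]
  24. access owl: HIT. Cache (old->new): [owl plum dog kiwi]
  25. access owl: HIT. Cache (old->new): [owl plum dog kiwi]
  26. access plum: HIT. Cache (old->new): [owl plum dog kiwi]
  27. access plum: HIT. Cache (old->new): [owl plum dog kiwi]
  28. access cherry: MISS, evict owl. Cache (old->new): [plum dog kiwi cherry]
  29. access kiwi: HIT. Cache (old->new): [plum dog kiwi cherry]
  30. access plum: HIT. Cache (old->new): [plum dog kiwi cherry]
  31. access dog: HIT. Cache (old->new): [plum dog kiwi cherry]
  32. access pear: MISS, evict plum. Cache (old->new): [dog kiwi cherry pear]
  33. access pear: HIT. Cache (old->new): [dog kiwi cherry pear]
  34. access pear: HIT. Cache (old->new): [dog kiwi cherry pear]
  35. access hen: MISS, evict dog. Cache (old->new): [kiwi cherry pear hen]
  36. access dog: MISS, evict kiwi. Cache (old->new): [cherry pear hen dog]
  37. access pear: HIT. Cache (old->new): [cherry pear hen dog]
  38. access pear: HIT. Cache (old->new): [cherry pear hen dog]
Total: 24 hits, 14 misses, 10 evictions

Answer: cherry dog hen pear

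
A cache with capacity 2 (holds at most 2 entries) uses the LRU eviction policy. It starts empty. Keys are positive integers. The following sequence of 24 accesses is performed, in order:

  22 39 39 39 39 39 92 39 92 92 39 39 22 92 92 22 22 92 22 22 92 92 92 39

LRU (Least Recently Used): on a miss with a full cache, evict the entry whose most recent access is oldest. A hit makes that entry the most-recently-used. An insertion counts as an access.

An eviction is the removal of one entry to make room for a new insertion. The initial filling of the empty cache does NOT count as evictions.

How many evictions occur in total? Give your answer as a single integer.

LRU simulation (capacity=2):
  1. access 22: MISS. Cache (LRU->MRU): [22]
  2. access 39: MISS. Cache (LRU->MRU): [22 39]
  3. access 39: HIT. Cache (LRU->MRU): [22 39]
  4. access 39: HIT. Cache (LRU->MRU): [22 39]
  5. access 39: HIT. Cache (LRU->MRU): [22 39]
  6. access 39: HIT. Cache (LRU->MRU): [22 39]
  7. access 92: MISS, evict 22. Cache (LRU->MRU): [39 92]
  8. access 39: HIT. Cache (LRU->MRU): [92 39]
  9. access 92: HIT. Cache (LRU->MRU): [39 92]
  10. access 92: HIT. Cache (LRU->MRU): [39 92]
  11. access 39: HIT. Cache (LRU->MRU): [92 39]
  12. access 39: HIT. Cache (LRU->MRU): [92 39]
  13. access 22: MISS, evict 92. Cache (LRU->MRU): [39 22]
  14. access 92: MISS, evict 39. Cache (LRU->MRU): [22 92]
  15. access 92: HIT. Cache (LRU->MRU): [22 92]
  16. access 22: HIT. Cache (LRU->MRU): [92 22]
  17. access 22: HIT. Cache (LRU->MRU): [92 22]
  18. access 92: HIT. Cache (LRU->MRU): [22 92]
  19. access 22: HIT. Cache (LRU->MRU): [92 22]
  20. access 22: HIT. Cache (LRU->MRU): [92 22]
  21. access 92: HIT. Cache (LRU->MRU): [22 92]
  22. access 92: HIT. Cache (LRU->MRU): [22 92]
  23. access 92: HIT. Cache (LRU->MRU): [22 92]
  24. access 39: MISS, evict 22. Cache (LRU->MRU): [92 39]
Total: 18 hits, 6 misses, 4 evictions

Answer: 4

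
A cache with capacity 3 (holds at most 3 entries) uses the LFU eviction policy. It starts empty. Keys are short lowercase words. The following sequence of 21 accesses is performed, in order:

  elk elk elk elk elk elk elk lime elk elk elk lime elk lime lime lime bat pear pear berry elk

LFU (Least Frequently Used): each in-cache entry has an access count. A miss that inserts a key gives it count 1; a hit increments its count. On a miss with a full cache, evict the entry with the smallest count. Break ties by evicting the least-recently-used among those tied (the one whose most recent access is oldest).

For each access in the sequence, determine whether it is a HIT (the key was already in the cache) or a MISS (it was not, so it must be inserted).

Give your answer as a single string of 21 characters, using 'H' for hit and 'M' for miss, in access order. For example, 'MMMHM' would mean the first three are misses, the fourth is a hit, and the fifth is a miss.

Answer: MHHHHHHMHHHHHHHHMMHMH

Derivation:
LFU simulation (capacity=3):
  1. access elk: MISS. Cache: [elk(c=1)]
  2. access elk: HIT, count now 2. Cache: [elk(c=2)]
  3. access elk: HIT, count now 3. Cache: [elk(c=3)]
  4. access elk: HIT, count now 4. Cache: [elk(c=4)]
  5. access elk: HIT, count now 5. Cache: [elk(c=5)]
  6. access elk: HIT, count now 6. Cache: [elk(c=6)]
  7. access elk: HIT, count now 7. Cache: [elk(c=7)]
  8. access lime: MISS. Cache: [lime(c=1) elk(c=7)]
  9. access elk: HIT, count now 8. Cache: [lime(c=1) elk(c=8)]
  10. access elk: HIT, count now 9. Cache: [lime(c=1) elk(c=9)]
  11. access elk: HIT, count now 10. Cache: [lime(c=1) elk(c=10)]
  12. access lime: HIT, count now 2. Cache: [lime(c=2) elk(c=10)]
  13. access elk: HIT, count now 11. Cache: [lime(c=2) elk(c=11)]
  14. access lime: HIT, count now 3. Cache: [lime(c=3) elk(c=11)]
  15. access lime: HIT, count now 4. Cache: [lime(c=4) elk(c=11)]
  16. access lime: HIT, count now 5. Cache: [lime(c=5) elk(c=11)]
  17. access bat: MISS. Cache: [bat(c=1) lime(c=5) elk(c=11)]
  18. access pear: MISS, evict bat(c=1). Cache: [pear(c=1) lime(c=5) elk(c=11)]
  19. access pear: HIT, count now 2. Cache: [pear(c=2) lime(c=5) elk(c=11)]
  20. access berry: MISS, evict pear(c=2). Cache: [berry(c=1) lime(c=5) elk(c=11)]
  21. access elk: HIT, count now 12. Cache: [berry(c=1) lime(c=5) elk(c=12)]
Total: 16 hits, 5 misses, 2 evictions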